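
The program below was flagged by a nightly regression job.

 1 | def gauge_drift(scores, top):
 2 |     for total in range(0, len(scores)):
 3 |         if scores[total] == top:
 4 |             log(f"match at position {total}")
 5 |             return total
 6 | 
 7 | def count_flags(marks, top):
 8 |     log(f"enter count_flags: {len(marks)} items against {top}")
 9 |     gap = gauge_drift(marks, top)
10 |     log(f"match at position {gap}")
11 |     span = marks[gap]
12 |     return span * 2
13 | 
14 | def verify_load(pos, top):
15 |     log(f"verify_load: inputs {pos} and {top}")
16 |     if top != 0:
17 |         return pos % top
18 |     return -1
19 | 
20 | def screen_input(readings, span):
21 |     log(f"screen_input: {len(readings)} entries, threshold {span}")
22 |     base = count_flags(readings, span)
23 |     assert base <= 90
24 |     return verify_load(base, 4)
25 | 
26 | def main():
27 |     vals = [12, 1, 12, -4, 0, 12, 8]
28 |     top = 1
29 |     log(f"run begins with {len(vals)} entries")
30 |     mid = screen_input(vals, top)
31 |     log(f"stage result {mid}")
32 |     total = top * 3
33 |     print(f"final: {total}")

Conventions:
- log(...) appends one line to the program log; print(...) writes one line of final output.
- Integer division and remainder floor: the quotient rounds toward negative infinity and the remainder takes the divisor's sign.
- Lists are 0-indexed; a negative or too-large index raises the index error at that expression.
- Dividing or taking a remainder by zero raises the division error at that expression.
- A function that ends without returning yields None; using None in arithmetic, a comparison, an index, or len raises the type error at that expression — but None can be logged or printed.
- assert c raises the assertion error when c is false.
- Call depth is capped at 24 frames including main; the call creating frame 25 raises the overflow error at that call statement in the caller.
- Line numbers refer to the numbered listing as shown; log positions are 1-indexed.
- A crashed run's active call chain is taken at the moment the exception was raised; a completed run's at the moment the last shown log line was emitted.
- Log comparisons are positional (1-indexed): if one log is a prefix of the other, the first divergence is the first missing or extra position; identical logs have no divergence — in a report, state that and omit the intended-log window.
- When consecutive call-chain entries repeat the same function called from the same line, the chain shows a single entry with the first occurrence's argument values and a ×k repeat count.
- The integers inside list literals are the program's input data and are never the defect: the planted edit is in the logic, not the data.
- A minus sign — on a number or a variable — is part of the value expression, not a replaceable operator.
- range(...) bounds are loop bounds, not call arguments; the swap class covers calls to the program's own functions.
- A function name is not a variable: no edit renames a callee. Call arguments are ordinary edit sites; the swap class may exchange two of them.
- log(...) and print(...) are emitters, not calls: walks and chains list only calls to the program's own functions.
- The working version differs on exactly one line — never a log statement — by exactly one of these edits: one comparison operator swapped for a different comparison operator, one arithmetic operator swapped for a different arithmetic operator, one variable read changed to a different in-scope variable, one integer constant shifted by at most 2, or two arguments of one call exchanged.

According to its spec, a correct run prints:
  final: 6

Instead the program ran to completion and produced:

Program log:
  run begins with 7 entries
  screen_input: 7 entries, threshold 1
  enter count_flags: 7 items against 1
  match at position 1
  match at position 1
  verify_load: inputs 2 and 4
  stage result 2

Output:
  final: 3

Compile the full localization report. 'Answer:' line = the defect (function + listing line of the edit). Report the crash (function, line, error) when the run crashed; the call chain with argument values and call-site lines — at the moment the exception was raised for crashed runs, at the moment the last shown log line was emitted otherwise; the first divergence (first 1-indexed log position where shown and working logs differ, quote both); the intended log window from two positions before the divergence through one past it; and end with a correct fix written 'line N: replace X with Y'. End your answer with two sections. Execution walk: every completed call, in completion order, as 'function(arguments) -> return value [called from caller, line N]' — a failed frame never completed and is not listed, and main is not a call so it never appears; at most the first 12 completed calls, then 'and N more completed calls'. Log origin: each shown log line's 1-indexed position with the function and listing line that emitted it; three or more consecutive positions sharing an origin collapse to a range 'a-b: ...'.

Answer: the defect is in main at line 32.
Core observation: The two runs log identically and part ways only at the printed values.
Call chain: main.
First divergence: none (the log streams are identical).
Execution walk:
  gauge_drift([12, 1, 12, -4, 0, 12, 8], 1) -> 1  [called from count_flags, line 9]
  count_flags([12, 1, 12, -4, 0, 12, 8], 1) -> 2  [called from screen_input, line 22]
  verify_load(2, 4) -> 2  [called from screen_input, line 24]
  screen_input([12, 1, 12, -4, 0, 12, 8], 1) -> 2  [called from main, line 30]
Log line origins:
  1: logged in main at line 29
  2: logged in screen_input at line 21
  3: logged in count_flags at line 8
  4: logged in gauge_drift at line 4
  5: logged in count_flags at line 10
  6: logged in verify_load at line 15
  7: logged in main at line 31
A correct fix: line 32: replace `top` with `mid`.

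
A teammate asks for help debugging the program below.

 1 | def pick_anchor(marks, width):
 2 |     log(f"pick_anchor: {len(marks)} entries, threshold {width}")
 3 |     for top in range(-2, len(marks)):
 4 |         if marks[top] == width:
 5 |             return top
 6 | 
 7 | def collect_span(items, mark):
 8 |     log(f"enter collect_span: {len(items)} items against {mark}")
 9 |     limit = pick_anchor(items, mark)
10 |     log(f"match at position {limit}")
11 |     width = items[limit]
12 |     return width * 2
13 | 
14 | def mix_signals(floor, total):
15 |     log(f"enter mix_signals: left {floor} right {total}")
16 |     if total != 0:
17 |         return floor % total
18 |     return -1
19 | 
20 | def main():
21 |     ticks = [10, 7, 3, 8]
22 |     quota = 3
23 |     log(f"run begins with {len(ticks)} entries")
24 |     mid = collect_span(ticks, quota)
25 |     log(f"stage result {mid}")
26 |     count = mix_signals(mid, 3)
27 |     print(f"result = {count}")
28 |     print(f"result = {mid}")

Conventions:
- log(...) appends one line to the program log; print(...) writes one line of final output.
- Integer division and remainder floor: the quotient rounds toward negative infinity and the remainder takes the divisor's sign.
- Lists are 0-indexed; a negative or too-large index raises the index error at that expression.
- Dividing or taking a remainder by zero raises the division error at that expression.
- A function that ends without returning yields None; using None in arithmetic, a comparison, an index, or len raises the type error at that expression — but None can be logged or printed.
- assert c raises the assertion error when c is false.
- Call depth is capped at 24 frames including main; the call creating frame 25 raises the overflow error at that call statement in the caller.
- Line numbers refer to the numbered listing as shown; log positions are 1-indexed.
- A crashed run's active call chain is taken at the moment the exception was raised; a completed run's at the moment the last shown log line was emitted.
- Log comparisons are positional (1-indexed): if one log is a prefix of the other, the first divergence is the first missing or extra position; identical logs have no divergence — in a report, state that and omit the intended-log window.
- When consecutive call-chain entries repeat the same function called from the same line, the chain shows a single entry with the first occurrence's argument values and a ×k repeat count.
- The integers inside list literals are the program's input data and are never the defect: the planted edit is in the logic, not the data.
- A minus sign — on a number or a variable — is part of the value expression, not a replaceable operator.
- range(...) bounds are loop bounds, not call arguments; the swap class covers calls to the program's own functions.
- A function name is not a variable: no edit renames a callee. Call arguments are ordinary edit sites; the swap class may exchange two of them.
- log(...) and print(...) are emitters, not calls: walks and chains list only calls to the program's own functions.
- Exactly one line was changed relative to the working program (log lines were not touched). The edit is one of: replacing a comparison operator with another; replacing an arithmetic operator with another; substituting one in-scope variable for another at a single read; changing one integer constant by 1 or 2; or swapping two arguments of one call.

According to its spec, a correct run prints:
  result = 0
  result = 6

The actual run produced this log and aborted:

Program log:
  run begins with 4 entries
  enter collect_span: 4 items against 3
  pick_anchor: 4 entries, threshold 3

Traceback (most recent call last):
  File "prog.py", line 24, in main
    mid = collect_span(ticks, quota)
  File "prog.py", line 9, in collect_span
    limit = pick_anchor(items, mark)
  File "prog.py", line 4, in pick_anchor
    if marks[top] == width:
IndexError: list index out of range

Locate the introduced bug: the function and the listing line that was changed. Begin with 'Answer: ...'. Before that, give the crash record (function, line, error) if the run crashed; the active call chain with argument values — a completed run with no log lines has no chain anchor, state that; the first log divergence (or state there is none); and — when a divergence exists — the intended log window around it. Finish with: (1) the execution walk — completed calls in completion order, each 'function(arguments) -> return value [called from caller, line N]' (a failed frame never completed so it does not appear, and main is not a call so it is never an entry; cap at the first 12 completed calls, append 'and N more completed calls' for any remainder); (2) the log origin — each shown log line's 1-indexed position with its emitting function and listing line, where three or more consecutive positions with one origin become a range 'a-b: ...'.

Answer: the defect is in pick_anchor at line 3.
Core observation: After 3 matching log lines the faulty run goes silent, while the working version continues with 'match at position 2'.
Crash: pick_anchor, line 4, IndexError.
Call chain: main -> collect_span([10, 7, 3, 8], 3) (called at line 24) -> pick_anchor([10, 7, 3, 8], 3) (called at line 9).
First divergence: position 4; the shown log stops at 3 lines while the working version next logs 'match at position 2'.
Intended log window:
  2: enter collect_span: 4 items against 3
  3: pick_anchor: 4 entries, threshold 3
  4: match at position 2
  5: stage result 6
Execution walk:
  (no call completed)
Log origins:
  1: logged in main at line 23
  2: logged in collect_span at line 8
  3: logged in pick_anchor at line 2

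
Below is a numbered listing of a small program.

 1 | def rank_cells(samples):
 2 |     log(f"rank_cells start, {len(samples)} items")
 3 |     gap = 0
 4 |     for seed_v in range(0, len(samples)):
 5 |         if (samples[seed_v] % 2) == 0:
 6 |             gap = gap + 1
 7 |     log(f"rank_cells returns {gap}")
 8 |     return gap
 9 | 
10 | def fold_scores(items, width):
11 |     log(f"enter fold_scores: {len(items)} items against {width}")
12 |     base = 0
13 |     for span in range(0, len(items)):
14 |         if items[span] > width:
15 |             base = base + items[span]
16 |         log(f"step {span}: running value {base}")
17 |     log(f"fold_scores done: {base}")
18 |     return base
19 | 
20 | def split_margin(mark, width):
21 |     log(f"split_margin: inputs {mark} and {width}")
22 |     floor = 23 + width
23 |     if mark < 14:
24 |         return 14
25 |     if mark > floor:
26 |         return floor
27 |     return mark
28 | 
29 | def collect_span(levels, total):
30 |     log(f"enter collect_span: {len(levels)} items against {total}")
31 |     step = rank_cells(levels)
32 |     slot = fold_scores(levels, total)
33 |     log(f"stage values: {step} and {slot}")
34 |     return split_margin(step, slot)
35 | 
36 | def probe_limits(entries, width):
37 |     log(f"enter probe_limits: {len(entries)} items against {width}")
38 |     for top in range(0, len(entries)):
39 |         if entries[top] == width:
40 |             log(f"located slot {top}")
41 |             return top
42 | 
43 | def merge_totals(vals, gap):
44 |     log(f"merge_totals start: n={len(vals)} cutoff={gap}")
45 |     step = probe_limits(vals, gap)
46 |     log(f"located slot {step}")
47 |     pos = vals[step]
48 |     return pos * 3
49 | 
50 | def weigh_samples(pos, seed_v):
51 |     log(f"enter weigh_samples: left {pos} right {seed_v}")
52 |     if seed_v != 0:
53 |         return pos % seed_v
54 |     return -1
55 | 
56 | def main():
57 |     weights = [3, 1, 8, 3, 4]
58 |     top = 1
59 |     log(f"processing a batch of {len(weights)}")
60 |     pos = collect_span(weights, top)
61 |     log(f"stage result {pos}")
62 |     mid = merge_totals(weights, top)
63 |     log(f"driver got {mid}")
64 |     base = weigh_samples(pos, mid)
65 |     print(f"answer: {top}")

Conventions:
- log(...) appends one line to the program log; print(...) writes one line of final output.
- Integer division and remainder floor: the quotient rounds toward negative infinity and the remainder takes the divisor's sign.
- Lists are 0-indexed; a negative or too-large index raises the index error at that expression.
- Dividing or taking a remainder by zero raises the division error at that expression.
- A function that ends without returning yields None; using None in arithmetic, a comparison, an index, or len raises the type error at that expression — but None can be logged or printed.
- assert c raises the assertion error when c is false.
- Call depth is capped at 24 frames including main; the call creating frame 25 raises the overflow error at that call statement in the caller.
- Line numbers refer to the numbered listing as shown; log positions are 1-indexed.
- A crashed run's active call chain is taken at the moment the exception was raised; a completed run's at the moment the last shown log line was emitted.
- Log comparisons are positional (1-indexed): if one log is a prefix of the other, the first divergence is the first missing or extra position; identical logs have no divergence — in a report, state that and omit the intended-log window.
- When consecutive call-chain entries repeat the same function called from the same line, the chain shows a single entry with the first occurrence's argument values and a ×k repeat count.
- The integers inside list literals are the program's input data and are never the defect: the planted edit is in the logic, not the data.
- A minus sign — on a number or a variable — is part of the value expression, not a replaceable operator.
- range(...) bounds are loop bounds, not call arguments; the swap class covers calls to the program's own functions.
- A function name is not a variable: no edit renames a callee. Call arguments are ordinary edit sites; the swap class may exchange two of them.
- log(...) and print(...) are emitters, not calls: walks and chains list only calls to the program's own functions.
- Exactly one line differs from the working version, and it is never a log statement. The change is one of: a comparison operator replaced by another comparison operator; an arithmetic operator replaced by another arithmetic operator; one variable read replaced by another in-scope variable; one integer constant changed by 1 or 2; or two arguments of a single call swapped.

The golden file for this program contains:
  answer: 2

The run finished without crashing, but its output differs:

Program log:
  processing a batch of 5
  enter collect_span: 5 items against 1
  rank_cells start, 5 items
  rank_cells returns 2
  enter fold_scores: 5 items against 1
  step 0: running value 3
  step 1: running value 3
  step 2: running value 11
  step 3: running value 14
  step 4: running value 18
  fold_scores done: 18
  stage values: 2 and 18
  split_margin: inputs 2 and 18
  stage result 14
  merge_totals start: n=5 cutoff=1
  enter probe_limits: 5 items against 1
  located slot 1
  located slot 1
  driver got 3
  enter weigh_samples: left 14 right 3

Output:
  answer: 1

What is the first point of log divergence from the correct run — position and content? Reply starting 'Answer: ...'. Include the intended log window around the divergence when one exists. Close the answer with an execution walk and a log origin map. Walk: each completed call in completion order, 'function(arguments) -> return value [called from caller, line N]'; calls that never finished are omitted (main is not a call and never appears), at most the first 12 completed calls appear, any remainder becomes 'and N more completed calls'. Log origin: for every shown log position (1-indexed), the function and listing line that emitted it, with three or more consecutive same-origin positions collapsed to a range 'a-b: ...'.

Answer: none (the log streams are identical).
Execution walk:
  rank_cells([3, 1, 8, 3, 4]) -> 2  [called from collect_span, line 31]
  fold_scores([3, 1, 8, 3, 4], 1) -> 18  [called from collect_span, line 32]
  split_margin(2, 18) -> 14  [called from collect_span, line 34]
  collect_span([3, 1, 8, 3, 4], 1) -> 14  [called from main, line 60]
  probe_limits([3, 1, 8, 3, 4], 1) -> 1  [called from merge_totals, line 45]
  merge_totals([3, 1, 8, 3, 4], 1) -> 3  [called from main, line 62]
  weigh_samples(14, 3) -> 2  [called from main, line 64]
Origin of each log line:
  1 — main, line 59
  2 — collect_span, line 30
  3 — rank_cells, line 2
  4 — rank_cells, line 7
  5 — fold_scores, line 11
  6-10 — fold_scores, line 16
  11 — fold_scores, line 17
  12 — collect_span, line 33
  13 — split_margin, line 21
  14 — main, line 61
  15 — merge_totals, line 44
  16 — probe_limits, line 37
  17 — probe_limits, line 40
  18 — merge_totals, line 46
  19 — main, line 63
  20 — weigh_samples, line 51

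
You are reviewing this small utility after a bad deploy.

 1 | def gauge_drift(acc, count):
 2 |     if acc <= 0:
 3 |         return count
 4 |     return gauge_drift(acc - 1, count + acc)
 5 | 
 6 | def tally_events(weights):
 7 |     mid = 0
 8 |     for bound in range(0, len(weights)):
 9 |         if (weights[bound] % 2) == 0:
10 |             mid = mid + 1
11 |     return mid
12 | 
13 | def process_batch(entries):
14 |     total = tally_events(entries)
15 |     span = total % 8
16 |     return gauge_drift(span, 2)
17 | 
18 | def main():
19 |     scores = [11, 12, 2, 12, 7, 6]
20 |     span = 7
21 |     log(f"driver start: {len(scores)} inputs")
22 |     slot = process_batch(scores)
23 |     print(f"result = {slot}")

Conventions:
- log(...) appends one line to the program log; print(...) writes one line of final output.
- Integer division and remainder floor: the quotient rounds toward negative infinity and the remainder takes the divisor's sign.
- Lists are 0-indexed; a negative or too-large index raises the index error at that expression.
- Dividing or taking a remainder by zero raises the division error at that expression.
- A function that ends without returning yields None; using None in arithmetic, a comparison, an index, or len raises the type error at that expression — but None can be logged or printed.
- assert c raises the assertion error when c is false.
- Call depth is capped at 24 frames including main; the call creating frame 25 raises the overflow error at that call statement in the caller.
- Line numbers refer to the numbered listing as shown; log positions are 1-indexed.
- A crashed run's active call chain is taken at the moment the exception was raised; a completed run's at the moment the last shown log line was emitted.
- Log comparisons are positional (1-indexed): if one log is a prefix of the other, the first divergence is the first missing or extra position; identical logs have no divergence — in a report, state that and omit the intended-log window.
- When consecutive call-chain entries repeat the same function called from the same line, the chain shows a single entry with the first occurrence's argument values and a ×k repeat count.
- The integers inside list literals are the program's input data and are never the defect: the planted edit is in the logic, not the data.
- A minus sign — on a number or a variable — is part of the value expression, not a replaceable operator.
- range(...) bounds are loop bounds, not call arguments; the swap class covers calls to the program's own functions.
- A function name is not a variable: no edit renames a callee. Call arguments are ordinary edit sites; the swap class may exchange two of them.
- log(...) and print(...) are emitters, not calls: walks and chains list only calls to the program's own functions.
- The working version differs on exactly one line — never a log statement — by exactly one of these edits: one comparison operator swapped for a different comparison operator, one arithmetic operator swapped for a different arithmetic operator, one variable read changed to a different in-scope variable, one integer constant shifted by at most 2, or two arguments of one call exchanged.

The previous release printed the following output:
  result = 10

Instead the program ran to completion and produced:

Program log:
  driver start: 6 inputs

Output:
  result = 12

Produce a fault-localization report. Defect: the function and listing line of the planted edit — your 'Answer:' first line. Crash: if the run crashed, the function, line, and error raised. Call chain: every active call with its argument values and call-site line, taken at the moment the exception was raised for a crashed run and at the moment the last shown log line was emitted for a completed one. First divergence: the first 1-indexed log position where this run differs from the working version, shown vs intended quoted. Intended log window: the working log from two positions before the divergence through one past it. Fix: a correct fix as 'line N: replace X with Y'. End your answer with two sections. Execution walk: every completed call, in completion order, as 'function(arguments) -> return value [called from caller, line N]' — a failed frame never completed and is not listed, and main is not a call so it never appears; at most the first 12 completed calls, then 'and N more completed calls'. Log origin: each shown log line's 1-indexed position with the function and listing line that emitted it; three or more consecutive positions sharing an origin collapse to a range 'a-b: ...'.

Answer: the defect is in process_batch at line 16.
The tell: Nothing in the log betrays the bug — only the output does.
Call chain: main.
First divergence: none; the two logs match at every position.
Execution walk:
  tally_events([11, 12, 2, 12, 7, 6]) -> 4  [called from process_batch, line 14]
  gauge_drift(0, 12) -> 12  [called from gauge_drift, line 4]
  gauge_drift(1, 11) -> 12  [called from gauge_drift, line 4]
  gauge_drift(2, 9) -> 12  [called from gauge_drift, line 4]
  gauge_drift(3, 6) -> 12  [called from gauge_drift, line 4]
  gauge_drift(4, 2) -> 12  [called from process_batch, line 16]
  process_batch([11, 12, 2, 12, 7, 6]) -> 12  [called from main, line 22]
Log origin:
  1 — main, line 21
A correct fix: line 16: replace `2` with `0`.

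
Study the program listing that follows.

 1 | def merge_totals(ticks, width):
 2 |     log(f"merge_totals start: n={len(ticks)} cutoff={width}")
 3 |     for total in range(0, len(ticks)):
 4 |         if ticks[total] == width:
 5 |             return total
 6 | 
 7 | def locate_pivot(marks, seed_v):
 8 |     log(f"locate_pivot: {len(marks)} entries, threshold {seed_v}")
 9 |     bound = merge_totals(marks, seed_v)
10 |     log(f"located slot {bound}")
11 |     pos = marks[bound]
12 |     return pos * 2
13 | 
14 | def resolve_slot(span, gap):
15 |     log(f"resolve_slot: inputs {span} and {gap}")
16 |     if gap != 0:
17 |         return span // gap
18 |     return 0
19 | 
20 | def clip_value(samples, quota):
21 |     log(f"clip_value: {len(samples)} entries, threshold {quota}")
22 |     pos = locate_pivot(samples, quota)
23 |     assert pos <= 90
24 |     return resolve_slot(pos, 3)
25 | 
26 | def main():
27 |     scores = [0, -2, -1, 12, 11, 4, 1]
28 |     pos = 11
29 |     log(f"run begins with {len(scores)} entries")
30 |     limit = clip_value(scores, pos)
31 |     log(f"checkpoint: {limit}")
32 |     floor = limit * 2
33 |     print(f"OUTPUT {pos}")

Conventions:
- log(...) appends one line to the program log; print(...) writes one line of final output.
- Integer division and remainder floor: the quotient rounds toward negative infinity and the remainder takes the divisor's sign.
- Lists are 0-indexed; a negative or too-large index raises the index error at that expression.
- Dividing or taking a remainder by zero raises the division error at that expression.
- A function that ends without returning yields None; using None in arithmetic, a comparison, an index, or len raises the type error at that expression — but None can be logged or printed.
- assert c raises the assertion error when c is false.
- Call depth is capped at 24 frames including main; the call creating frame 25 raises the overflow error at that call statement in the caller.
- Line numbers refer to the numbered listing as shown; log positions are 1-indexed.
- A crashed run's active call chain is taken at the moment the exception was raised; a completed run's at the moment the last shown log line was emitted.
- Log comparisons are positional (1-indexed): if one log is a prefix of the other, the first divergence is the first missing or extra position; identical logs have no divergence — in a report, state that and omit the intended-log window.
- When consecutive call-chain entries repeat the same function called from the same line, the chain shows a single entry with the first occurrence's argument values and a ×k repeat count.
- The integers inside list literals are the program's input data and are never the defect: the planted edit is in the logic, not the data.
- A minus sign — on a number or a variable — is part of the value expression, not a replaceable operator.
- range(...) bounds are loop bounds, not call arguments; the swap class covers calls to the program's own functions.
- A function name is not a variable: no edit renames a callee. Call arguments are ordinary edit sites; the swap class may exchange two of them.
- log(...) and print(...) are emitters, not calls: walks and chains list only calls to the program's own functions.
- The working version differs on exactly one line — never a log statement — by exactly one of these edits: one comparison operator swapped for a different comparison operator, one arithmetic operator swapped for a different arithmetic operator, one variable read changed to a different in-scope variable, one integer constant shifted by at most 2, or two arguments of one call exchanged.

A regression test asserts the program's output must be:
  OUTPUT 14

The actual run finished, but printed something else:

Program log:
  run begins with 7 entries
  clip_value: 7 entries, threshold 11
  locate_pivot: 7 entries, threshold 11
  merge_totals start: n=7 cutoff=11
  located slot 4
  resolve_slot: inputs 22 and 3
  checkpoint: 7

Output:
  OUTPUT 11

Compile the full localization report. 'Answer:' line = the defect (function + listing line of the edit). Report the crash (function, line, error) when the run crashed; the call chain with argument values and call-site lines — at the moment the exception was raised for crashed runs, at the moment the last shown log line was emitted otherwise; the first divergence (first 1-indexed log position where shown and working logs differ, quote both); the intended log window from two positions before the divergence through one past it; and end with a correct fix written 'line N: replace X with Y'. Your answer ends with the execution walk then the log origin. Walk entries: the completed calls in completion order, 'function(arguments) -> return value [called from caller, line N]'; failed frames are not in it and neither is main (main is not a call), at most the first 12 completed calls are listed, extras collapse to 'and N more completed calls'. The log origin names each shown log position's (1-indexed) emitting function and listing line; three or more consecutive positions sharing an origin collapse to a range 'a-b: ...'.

Answer: the defect is in main at line 33.
Core observation: The two runs log identically and part ways only at the printed values.
Call chain: main.
First divergence: none; the two logs match at every position.
Execution walk:
  merge_totals([0, -2, -1, 12, 11, 4, 1], 11) -> 4  [called from locate_pivot, line 9]
  locate_pivot([0, -2, -1, 12, 11, 4, 1], 11) -> 22  [called from clip_value, line 22]
  resolve_slot(22, 3) -> 7  [called from clip_value, line 24]
  clip_value([0, -2, -1, 12, 11, 4, 1], 11) -> 7  [called from main, line 30]
Log origins:
  1: from main, line 29
  2: from clip_value, line 21
  3: from locate_pivot, line 8
  4: from merge_totals, line 2
  5: from locate_pivot, line 10
  6: from resolve_slot, line 15
  7: from main, line 31
A correct fix: line 33: replace `pos` with `floor`.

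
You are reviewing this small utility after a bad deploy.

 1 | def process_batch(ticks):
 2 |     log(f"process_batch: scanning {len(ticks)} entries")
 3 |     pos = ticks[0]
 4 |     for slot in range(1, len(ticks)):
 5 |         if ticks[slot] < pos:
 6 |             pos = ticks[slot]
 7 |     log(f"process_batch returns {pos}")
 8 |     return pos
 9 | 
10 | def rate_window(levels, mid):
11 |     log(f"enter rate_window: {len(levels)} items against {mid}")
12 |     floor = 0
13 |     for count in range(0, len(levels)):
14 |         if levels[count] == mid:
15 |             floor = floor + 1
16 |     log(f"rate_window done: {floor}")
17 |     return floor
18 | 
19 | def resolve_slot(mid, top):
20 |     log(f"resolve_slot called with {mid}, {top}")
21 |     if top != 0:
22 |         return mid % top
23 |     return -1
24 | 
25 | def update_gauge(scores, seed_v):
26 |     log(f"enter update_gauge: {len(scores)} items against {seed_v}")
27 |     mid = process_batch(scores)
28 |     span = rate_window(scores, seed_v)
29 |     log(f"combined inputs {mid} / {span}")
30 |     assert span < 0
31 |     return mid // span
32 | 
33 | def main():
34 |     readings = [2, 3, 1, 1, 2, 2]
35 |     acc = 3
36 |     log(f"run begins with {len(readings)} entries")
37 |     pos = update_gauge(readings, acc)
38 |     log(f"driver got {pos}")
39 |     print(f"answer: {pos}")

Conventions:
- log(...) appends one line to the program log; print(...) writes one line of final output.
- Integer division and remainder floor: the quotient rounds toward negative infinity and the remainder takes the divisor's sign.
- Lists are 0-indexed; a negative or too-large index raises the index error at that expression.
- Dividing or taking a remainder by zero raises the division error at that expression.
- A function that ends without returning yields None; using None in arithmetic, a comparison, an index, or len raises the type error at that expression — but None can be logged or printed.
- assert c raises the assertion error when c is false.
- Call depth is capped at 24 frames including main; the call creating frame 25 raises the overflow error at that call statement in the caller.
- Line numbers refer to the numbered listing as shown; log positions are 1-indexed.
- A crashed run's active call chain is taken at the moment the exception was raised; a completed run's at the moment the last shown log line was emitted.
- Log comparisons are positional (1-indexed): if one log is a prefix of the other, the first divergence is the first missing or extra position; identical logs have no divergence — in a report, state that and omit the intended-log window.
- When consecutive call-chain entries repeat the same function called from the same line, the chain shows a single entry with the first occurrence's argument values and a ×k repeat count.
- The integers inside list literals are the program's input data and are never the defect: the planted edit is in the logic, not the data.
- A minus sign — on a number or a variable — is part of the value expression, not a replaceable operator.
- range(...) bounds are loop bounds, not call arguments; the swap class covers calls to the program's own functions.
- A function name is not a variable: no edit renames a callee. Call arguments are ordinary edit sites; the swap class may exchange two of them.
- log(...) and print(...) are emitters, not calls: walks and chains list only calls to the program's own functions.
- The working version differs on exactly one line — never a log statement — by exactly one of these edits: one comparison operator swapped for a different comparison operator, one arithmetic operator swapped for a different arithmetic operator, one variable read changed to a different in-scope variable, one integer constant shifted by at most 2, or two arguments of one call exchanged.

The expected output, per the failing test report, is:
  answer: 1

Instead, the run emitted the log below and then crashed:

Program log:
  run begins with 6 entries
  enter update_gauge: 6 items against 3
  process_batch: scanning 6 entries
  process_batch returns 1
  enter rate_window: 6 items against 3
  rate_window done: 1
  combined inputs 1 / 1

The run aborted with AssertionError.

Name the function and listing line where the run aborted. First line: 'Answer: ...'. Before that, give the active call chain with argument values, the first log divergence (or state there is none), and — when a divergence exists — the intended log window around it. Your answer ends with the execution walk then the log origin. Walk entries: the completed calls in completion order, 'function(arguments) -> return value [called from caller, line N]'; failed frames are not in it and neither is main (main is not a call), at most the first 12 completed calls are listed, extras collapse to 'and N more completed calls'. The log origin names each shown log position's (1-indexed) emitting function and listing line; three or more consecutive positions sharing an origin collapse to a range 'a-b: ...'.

Answer: the error was raised in update_gauge, line 30.
Key fact: Only 7 log lines were emitted before the run died; the intended continuation was 'driver got 1'.
Call chain: main -> update_gauge([2, 3, 1, 1, 2, 2], 3) (called at line 37).
First divergence: position 8 (shown log ended at 7 lines; the working version continues: 'driver got 1').
Intended log window:
  6: rate_window done: 1
  7: combined inputs 1 / 1
  8: driver got 1
Execution walk:
  process_batch([2, 3, 1, 1, 2, 2]) -> 1  [called from update_gauge, line 27]
  rate_window([2, 3, 1, 1, 2, 2], 3) -> 1  [called from update_gauge, line 28]
Log line origins:
  1: emitted by main (line 36)
  2: emitted by update_gauge (line 26)
  3: emitted by process_batch (line 2)
  4: emitted by process_batch (line 7)
  5: emitted by rate_window (line 11)
  6: emitted by rate_window (line 16)
  7: emitted by update_gauge (line 29)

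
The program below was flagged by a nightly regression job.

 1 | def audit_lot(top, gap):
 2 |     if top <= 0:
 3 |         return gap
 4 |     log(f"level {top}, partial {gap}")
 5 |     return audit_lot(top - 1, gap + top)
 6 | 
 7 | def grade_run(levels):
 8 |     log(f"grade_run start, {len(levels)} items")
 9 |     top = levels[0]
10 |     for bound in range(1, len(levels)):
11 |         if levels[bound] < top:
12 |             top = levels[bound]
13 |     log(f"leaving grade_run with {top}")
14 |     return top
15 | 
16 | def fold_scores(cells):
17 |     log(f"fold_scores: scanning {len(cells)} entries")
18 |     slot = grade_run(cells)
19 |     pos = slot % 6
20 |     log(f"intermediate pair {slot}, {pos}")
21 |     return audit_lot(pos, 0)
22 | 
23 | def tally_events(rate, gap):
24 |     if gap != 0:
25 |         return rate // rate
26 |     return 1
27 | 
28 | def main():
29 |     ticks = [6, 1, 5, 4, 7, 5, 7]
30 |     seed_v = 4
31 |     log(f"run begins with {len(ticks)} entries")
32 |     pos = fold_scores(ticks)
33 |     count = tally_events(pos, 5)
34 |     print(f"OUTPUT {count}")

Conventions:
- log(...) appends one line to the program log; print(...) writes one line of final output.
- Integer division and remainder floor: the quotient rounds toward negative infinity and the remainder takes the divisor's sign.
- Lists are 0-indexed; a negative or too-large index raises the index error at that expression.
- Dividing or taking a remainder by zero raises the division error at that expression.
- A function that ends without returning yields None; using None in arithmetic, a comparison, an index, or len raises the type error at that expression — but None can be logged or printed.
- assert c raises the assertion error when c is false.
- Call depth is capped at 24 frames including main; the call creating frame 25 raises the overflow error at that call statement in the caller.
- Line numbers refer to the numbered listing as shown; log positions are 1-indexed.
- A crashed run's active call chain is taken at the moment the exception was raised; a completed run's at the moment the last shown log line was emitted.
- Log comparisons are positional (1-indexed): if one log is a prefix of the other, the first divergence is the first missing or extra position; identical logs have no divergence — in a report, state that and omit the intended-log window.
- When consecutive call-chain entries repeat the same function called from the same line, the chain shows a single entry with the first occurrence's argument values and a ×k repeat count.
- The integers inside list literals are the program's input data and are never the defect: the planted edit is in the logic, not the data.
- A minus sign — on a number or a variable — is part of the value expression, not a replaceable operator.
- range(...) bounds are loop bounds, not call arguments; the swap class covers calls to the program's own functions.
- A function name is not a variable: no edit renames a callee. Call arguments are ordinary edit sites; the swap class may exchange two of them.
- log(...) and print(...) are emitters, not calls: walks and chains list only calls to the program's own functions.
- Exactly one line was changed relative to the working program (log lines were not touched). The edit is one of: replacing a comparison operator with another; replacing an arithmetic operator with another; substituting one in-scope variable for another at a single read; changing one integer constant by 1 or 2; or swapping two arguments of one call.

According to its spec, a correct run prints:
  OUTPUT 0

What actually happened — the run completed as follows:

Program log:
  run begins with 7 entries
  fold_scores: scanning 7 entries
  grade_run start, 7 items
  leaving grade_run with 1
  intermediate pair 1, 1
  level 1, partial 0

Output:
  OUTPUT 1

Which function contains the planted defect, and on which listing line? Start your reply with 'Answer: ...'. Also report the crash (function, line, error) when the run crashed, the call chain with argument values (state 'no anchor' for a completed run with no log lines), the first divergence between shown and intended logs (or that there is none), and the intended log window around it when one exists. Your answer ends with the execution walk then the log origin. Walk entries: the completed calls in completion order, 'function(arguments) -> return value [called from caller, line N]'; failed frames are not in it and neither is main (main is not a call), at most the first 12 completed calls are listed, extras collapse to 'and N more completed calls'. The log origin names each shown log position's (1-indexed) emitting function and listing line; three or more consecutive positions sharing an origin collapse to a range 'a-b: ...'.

Answer: the defect is in tally_events at line 25.
Core observation: Nothing in the log betrays the bug — only the output does.
Call chain: main -> fold_scores([6, 1, 5, 4, 7, 5, 7]) (called at line 32) -> audit_lot(1, 0) (called at line 21).
First divergence: none (the log streams are identical).
Execution walk:
  grade_run([6, 1, 5, 4, 7, 5, 7]) -> 1  [called from fold_scores, line 18]
  audit_lot(0, 1) -> 1  [called from audit_lot, line 5]
  audit_lot(1, 0) -> 1  [called from fold_scores, line 21]
  fold_scores([6, 1, 5, 4, 7, 5, 7]) -> 1  [called from main, line 32]
  tally_events(1, 5) -> 1  [called from main, line 33]
Log origins:
  1: logged in main at line 31
  2: logged in fold_scores at line 17
  3: logged in grade_run at line 8
  4: logged in grade_run at line 13
  5: logged in fold_scores at line 20
  6: logged in audit_lot at line 4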